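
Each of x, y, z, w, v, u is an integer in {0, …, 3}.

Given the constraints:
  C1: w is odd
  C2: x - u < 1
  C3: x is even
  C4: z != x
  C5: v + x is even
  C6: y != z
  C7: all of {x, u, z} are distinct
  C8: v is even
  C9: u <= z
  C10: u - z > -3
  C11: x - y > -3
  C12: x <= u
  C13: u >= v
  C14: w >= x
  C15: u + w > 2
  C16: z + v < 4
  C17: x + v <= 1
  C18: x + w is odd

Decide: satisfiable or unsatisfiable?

Satisfiable

Take x = 0, y = 0, z = 3, w = 3, v = 0, u = 1. Then constraint 2: x - u = -1; constraint 10: u - z = -2; constraint 11: x - y = 0, and every other listed constraint is also met.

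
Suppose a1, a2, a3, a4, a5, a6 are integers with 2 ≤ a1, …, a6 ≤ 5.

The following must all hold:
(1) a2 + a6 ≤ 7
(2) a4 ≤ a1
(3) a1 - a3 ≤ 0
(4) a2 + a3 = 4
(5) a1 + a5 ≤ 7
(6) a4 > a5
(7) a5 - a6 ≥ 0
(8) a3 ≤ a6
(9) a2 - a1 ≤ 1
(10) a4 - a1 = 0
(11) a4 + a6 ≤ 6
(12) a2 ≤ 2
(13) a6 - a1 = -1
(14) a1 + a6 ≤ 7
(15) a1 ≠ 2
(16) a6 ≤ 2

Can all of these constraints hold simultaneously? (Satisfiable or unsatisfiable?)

Constraints 2, 3, 6, 7, and 8 give a1 ≤ a3, a3 ≤ a6, a6 ≤ a5, a5 < a4, a4 ≤ a1. Chaining: a1 ≤ a3 ≤ a6 ≤ a5 < a4 ≤ a1, which forces a1 < a1 — impossible.

Unsatisfiable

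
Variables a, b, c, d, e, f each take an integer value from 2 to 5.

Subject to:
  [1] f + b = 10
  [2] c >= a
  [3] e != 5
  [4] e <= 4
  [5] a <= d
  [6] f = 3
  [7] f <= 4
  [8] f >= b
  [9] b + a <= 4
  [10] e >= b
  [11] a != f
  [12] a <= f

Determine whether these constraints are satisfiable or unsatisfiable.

From constraint 7: f ≤ 4. From constraints 4 and 10: b ≤ e ≤ 4. Hence f + b ≤ 8. But constraint 1 requires f + b = 10, and 10 > 8. Contradiction.

Unsatisfiable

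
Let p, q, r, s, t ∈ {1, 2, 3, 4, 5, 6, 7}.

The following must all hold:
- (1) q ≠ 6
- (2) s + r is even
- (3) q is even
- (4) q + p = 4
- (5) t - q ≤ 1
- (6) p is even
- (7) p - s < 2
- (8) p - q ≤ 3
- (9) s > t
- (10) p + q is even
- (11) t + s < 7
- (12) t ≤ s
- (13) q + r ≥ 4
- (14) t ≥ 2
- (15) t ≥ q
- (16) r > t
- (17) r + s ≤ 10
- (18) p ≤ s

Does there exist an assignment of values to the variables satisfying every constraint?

The assignment p = 2, q = 2, r = 5, s = 3, t = 2 works:
  constraint 4 holds since q + p = 4.
  constraint 5 holds since t - q = 0.
  constraint 7 holds since p - s = -1.
The rest check out directly.

Satisfiable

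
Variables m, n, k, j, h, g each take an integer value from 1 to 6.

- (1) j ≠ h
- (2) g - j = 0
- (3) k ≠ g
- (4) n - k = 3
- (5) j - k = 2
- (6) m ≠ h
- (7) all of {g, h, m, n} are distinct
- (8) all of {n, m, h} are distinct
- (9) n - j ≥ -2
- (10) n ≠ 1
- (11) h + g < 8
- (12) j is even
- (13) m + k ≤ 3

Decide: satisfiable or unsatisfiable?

Satisfiable

The assignment m = 1, n = 5, k = 2, j = 4, h = 3, g = 4 works:
  constraint 2 holds since g - j = 0.
  constraint 4 holds since n - k = 3.
  constraint 5 holds since j - k = 2.
The rest check out directly.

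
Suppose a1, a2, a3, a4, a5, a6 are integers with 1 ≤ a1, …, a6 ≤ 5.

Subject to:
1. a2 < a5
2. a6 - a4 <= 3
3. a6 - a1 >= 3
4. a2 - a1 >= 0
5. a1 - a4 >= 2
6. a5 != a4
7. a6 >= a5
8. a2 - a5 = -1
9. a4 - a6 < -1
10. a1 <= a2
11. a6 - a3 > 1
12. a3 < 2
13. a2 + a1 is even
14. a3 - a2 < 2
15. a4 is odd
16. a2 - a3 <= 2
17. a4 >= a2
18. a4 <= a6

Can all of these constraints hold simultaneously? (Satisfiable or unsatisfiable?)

Constraints 2, 3, and 5 give a4 − a6 ≥ -3, a6 − a1 ≥ 3, a1 − a4 ≥ 2.
Adding all 3 inequalities: the left sides telescope to 0, and the right sides sum to (-3) + 3 + 2 = 2. So 0 ≥ 2, which is false.

Unsatisfiable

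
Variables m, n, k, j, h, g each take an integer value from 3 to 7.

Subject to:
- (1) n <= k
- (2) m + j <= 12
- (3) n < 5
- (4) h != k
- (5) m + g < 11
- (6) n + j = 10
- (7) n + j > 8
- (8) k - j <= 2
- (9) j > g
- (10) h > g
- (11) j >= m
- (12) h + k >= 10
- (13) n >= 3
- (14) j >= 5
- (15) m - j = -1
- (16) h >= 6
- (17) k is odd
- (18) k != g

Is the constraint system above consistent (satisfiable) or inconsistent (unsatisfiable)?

Satisfiable

The assignment m = 5, n = 4, k = 7, j = 6, h = 6, g = 4 works:
  constraint 2 holds since m + j = 11.
  constraint 5 holds since m + g = 9.
  constraint 6 holds since n + j = 10.
The rest check out directly.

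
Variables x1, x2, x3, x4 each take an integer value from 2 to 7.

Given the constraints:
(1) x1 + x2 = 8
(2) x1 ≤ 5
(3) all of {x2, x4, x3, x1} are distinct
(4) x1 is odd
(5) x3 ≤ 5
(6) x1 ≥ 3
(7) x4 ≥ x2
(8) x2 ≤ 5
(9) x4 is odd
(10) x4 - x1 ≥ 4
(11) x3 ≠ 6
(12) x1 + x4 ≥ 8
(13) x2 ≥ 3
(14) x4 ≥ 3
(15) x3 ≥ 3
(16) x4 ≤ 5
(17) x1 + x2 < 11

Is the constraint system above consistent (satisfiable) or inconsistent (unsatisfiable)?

Unsatisfiable

Constraints 2, 5, 6, 8, 13, 14, 15, and 16 confine each of x2, x4, x3, x1 to the 3 values {3, …, 5}.
Constraint 3 requires all 4 of them to be distinct, but only 3 values are available — impossible by the pigeonhole principle.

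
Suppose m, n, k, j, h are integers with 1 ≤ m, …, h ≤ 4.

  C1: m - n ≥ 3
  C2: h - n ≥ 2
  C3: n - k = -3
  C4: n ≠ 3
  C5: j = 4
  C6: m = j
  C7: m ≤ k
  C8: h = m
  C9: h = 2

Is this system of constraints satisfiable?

Unsatisfiable

Constraint 9 fixes h = 2 and constraint 5 fixes j = 4. Constraints 6 and 8 give h = m = j, so h = j. But 2 ≠ 4 — contradiction.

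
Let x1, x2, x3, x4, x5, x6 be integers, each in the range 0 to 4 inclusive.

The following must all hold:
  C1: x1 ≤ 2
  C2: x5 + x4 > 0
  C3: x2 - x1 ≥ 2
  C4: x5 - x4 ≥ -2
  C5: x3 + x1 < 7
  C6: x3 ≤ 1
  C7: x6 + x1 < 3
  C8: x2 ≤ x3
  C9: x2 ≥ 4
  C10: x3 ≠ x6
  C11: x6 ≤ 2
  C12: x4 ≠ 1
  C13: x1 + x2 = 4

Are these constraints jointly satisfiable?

From constraint 1: x1 ≤ 2. From constraints 6 and 8: x2 ≤ x3 ≤ 1. Hence x1 + x2 ≤ 3. But constraint 13 requires x1 + x2 = 4, and 4 > 3. Contradiction.

Unsatisfiable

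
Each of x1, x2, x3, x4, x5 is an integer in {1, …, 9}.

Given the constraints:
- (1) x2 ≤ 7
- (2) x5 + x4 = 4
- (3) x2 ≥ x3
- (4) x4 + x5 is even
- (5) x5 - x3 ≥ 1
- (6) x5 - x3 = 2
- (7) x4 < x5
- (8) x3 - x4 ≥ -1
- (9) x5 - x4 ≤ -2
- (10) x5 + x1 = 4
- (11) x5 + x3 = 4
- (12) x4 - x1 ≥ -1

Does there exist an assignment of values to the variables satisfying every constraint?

Constraints 5, 8, and 9 give x3 − x4 ≥ -1, x4 − x5 ≥ 2, x5 − x3 ≥ 1.
Adding all 3 inequalities: the left sides telescope to 0, and the right sides sum to (-1) + 2 + 1 = 2. So 0 ≥ 2, which is false.

Unsatisfiable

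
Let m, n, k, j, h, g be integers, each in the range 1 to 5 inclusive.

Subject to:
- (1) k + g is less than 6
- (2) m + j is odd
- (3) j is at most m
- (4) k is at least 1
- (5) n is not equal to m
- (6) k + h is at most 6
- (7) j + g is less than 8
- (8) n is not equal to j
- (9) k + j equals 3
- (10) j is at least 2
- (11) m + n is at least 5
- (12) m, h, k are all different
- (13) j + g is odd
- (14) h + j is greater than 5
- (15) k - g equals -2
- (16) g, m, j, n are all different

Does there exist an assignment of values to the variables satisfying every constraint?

Try m = 5, n = 1, k = 1, j = 2, h = 4, g = 3.
Check constraint 1: k + g = 4; constraint 6: k + h = 5; constraint 7: j + g = 5. The remaining constraints are straightforward to verify.

Satisfiable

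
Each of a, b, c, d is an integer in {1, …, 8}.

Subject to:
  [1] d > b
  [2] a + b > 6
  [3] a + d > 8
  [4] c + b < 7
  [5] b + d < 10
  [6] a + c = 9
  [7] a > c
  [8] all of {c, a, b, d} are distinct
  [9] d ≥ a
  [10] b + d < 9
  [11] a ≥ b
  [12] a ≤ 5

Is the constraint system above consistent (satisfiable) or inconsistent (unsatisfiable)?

Take a = 5, b = 2, c = 4, d = 6. Then constraint 2: a + b = 7; constraint 3: a + d = 11, and every other listed constraint is also met.

Satisfiable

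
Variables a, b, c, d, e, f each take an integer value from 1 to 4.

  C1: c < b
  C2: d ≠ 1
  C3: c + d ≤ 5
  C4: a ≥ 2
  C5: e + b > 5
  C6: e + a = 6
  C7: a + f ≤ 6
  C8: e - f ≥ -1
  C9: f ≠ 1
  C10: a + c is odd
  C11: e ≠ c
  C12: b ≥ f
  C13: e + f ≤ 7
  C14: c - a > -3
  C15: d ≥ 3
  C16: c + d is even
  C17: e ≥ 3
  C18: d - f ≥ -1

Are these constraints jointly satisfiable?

One satisfying assignment is a = 2, b = 4, c = 1, d = 3, e = 4, f = 2.
For the less obvious constraints — constraint 3: c + d = 4; constraint 5: e + b = 8; constraint 6: e + a = 6 — and the others hold by inspection.

Satisfiable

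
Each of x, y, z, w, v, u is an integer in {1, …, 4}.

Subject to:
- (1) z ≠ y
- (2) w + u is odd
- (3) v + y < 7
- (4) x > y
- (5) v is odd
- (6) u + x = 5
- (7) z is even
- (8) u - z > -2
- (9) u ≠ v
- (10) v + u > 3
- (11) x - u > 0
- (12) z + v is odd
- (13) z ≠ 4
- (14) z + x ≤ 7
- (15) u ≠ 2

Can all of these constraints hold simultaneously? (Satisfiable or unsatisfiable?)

Try x = 4, y = 3, z = 2, w = 4, v = 3, u = 1.
Check constraint 3: v + y = 6; constraint 6: u + x = 5. The remaining constraints are straightforward to verify.

Satisfiable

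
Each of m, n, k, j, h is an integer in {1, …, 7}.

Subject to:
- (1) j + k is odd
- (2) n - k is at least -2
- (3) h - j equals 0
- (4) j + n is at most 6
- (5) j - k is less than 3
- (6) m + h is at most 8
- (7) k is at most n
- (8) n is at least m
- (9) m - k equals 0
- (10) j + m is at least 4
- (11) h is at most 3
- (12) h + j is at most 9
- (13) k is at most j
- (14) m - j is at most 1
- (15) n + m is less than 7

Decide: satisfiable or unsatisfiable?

Satisfiable

One satisfying assignment is m = 2, n = 3, k = 2, j = 3, h = 3.
For the less obvious constraints — constraint 2: n - k = 1; constraint 3: h - j = 0; constraint 4: j + n = 6 — and the others hold by inspection.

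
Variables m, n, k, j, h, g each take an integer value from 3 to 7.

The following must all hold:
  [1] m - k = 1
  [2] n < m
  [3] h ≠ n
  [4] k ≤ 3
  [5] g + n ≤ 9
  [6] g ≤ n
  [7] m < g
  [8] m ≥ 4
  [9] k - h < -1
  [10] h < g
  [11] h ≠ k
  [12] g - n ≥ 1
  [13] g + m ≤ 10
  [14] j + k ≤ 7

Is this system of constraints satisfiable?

Unsatisfiable

Constraints 2, 6, and 7 give n < m, m < g, g ≤ n. Chaining: n < m < g ≤ n, which forces n < n — impossible.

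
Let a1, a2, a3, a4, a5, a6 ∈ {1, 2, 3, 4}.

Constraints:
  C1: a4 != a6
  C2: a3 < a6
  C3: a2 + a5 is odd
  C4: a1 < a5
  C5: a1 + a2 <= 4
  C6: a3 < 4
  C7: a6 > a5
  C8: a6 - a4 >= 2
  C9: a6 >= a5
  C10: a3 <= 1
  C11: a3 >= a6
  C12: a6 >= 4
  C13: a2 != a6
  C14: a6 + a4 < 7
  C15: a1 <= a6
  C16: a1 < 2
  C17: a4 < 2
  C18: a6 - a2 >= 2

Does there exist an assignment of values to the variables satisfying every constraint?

Unsatisfiable

From constraints 11 and 12: a3 ≥ a6 and a6 ≥ 4, so a3 ≥ 4. From constraint 6: a3 ≤ 3. But 3 < 4, so no value of a3 works.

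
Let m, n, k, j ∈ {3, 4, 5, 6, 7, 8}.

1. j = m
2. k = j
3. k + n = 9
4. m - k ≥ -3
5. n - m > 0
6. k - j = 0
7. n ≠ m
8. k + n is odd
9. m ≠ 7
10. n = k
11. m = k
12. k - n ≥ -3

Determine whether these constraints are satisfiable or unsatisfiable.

From constraints 1, 2, and 10, n = k = j = m, so n = m. But constraint 7 says n ≠ m. Contradiction.

Unsatisfiable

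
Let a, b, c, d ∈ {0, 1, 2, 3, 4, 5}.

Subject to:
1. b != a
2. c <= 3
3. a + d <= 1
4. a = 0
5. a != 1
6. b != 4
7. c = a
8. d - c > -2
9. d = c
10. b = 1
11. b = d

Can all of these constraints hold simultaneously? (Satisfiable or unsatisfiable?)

Constraint 10 fixes b = 1 and constraint 4 fixes a = 0. Constraints 7, 9, and 11 give b = d = c = a, so b = a. But 1 ≠ 0 — contradiction.

Unsatisfiable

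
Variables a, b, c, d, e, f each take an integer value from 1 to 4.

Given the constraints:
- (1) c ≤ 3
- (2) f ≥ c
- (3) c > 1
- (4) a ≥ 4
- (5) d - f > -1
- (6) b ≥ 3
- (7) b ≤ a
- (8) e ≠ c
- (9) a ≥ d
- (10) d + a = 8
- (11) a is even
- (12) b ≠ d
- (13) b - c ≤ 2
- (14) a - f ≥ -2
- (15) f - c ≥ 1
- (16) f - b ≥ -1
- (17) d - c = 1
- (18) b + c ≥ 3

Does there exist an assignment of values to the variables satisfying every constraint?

Satisfiable

Try a = 4, b = 3, c = 3, d = 4, e = 4, f = 4.
Check constraint 5: d - f = 0; constraint 10: d + a = 8; constraint 13: b - c = 0. The remaining constraints are straightforward to verify.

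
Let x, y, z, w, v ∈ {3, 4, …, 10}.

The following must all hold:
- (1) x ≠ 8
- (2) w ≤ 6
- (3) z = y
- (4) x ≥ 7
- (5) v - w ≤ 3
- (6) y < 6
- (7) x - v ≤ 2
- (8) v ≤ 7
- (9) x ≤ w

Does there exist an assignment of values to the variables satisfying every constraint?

From constraints 4 and 9: w ≥ x and x ≥ 7, so w ≥ 7. From constraint 2: w ≤ 6. But 6 < 7, so no value of w works.

Unsatisfiable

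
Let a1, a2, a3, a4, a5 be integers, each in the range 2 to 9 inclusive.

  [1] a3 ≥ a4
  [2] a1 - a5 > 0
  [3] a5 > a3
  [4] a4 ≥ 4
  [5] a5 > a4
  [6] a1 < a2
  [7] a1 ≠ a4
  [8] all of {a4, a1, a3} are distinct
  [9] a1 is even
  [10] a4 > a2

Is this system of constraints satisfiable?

Unsatisfiable

Constraints 1, 2, 3, 6, and 10 give a3 < a5, a5 < a1, a1 < a2, a2 < a4, a4 ≤ a3. Chaining: a3 < a5 < a1 < a2 < a4 ≤ a3, which forces a3 < a3 — impossible.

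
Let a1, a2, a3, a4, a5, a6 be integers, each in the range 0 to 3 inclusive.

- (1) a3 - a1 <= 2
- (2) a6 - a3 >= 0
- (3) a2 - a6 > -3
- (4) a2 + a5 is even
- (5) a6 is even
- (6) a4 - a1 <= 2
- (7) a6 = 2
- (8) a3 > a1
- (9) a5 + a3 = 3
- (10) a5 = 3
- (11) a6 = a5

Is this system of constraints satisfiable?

Unsatisfiable

Constraint 7 fixes a6 = 2 and constraint 10 fixes a5 = 3, but constraint 11 requires a6 = a5. Since 2 ≠ 3, contradiction.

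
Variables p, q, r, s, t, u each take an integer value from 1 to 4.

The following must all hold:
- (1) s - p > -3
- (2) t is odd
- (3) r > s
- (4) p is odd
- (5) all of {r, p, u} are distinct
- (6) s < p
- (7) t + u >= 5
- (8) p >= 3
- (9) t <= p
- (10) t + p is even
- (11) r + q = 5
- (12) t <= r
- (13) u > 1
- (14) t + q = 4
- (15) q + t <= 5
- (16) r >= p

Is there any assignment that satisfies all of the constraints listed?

Satisfiable

Take p = 3, q = 1, r = 4, s = 2, t = 3, u = 2. Then constraint 1: s - p = -1; constraint 7: t + u = 5; constraint 11: r + q = 5, and every other listed constraint is also met.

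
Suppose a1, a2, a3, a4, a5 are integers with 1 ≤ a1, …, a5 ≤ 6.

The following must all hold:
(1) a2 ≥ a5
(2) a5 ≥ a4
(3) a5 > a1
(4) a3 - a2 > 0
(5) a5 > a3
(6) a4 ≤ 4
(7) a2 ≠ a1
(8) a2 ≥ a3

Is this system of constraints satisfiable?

Unsatisfiable

Constraints 1, 4, and 5 give a2 < a3, a3 < a5, a5 ≤ a2. Chaining: a2 < a3 < a5 ≤ a2, which forces a2 < a2 — impossible.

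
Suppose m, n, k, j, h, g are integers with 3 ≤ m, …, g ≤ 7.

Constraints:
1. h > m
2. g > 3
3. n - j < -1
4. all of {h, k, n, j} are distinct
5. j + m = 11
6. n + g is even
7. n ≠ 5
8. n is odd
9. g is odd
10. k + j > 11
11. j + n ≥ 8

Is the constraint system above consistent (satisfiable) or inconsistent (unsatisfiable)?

The assignment m = 4, n = 3, k = 6, j = 7, h = 5, g = 5 works:
  constraint 3 holds since n - j = -4.
  constraint 5 holds since j + m = 11.
  constraint 10 holds since k + j = 13.
The rest check out directly.

Satisfiable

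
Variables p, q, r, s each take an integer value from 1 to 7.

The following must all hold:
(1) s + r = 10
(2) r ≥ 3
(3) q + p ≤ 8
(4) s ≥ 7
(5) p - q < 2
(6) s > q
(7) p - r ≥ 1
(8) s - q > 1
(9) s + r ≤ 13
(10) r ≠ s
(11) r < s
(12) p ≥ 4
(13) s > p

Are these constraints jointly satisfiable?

The assignment p = 4, q = 4, r = 3, s = 7 works:
  constraint 1 holds since s + r = 10.
  constraint 3 holds since q + p = 8.
  constraint 5 holds since p - q = 0.
The rest check out directly.

Satisfiable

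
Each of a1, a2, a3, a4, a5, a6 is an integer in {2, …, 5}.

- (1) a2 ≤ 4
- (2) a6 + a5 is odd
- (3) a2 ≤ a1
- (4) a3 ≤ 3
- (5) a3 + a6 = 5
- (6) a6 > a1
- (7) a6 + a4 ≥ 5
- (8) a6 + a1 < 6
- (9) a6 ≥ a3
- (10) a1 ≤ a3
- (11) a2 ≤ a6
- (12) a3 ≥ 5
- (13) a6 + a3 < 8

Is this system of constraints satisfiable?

Unsatisfiable

From constraint 12: a3 ≥ 5. From constraint 4: a3 ≤ 3. But 3 < 5, so no value of a3 works.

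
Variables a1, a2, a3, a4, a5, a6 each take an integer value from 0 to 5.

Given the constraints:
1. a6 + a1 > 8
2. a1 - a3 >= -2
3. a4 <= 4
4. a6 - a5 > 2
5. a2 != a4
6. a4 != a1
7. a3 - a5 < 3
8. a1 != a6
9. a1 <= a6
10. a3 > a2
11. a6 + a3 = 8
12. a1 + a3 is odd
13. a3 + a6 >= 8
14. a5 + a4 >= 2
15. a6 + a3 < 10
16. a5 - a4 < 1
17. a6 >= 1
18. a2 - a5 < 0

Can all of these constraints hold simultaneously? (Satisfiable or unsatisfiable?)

Setting (a1, a2, a3, a4, a5, a6) = (4, 0, 3, 2, 2, 5) satisfies everything: constraint 1: a6 + a1 = 9; constraint 2: a1 - a3 = 1, and the others follow.

Satisfiable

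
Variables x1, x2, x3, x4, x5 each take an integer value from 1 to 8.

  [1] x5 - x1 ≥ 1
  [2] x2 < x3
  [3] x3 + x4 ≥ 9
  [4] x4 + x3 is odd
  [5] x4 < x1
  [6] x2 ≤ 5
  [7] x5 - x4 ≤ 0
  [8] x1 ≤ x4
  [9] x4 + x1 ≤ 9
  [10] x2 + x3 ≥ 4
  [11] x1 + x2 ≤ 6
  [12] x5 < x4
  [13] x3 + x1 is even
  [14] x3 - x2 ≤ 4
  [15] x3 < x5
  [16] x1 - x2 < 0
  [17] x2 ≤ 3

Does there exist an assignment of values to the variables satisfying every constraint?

Unsatisfiable

Constraints 2, 5, 12, 15, and 16 give x4 < x1, x1 < x2, x2 < x3, x3 < x5, x5 < x4. Chaining: x4 < x1 < x2 < x3 < x5 < x4, which forces x4 < x4 — impossible.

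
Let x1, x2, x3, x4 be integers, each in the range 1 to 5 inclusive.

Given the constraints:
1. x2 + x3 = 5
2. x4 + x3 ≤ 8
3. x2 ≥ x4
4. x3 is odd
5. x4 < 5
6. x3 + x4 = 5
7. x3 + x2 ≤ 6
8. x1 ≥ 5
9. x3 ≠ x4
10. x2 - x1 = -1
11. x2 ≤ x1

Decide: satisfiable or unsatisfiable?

Satisfiable

Setting (x1, x2, x3, x4) = (5, 4, 1, 4) satisfies everything: constraint 1: x2 + x3 = 5; constraint 2: x4 + x3 = 5, and the others follow.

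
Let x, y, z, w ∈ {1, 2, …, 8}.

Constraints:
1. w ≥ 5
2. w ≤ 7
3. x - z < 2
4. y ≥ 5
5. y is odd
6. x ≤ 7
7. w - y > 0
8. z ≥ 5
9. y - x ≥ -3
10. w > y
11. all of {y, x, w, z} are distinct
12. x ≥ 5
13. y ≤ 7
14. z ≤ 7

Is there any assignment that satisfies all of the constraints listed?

Unsatisfiable

Constraints 1, 2, 4, 6, 8, 12, 13, and 14 confine each of y, x, w, z to the 3 values {5, …, 7}.
Constraint 11 requires all 4 of them to be distinct, but only 3 values are available — impossible by the pigeonhole principle.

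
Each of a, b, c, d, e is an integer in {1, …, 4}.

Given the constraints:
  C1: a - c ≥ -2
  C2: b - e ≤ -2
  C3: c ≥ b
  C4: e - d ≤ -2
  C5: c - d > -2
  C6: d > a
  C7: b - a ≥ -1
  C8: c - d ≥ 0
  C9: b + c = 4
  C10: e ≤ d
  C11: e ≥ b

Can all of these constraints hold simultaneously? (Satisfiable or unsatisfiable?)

Unsatisfiable

Constraints 1, 2, 4, 7, and 8 give b − a ≥ -1, a − c ≥ -2, c − d ≥ 0, d − e ≥ 2, e − b ≥ 2.
Adding all 5 inequalities: the left sides telescope to 0, and the right sides sum to (-1) + (-2) + 0 + 2 + 2 = 1. So 0 ≥ 1, which is false.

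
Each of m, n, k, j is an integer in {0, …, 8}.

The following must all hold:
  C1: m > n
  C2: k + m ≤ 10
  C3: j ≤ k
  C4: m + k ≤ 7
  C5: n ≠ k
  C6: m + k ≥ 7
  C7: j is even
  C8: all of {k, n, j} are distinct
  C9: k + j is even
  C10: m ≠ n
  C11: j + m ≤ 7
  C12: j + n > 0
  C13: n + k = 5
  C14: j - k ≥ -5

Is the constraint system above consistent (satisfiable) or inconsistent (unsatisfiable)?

Satisfiable

The assignment m = 5, n = 3, k = 2, j = 0 works:
  constraint 2 holds since k + m = 7.
  constraint 4 holds since m + k = 7.
The rest check out directly.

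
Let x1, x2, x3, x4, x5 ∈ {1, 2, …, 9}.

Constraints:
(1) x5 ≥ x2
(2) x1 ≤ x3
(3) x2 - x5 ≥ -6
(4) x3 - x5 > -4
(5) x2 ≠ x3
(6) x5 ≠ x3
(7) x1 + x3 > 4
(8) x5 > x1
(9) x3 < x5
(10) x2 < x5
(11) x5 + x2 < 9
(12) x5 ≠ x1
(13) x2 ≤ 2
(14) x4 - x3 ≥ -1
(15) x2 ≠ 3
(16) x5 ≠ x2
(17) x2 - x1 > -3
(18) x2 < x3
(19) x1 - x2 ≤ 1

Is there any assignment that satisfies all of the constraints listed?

Satisfiable

One satisfying assignment is x1 = 1, x2 = 1, x3 = 6, x4 = 5, x5 = 7.
For the less obvious constraints — constraint 3: x2 - x5 = -6; constraint 4: x3 - x5 = -1; constraint 7: x1 + x3 = 7 — and the others hold by inspection.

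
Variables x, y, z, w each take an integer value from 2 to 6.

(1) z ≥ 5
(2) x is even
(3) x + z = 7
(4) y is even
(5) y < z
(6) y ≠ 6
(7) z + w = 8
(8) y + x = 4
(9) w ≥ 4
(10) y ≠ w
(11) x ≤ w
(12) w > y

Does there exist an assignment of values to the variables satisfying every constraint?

Unsatisfiable

From constraint 1: z ≥ 5. From constraint 9: w ≥ 4. Hence z + w ≥ 9. But constraint 7 requires z + w = 8, and 8 < 9. Contradiction.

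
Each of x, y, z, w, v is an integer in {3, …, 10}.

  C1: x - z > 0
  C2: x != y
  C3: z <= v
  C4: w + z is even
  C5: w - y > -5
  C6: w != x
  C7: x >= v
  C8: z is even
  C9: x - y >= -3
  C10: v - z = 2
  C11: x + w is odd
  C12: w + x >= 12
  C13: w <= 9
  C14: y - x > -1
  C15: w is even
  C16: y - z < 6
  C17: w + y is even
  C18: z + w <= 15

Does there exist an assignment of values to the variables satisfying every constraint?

Satisfiable

The assignment x = 9, y = 10, z = 6, w = 6, v = 8 works:
  constraint 1 holds since x - z = 3.
  constraint 5 holds since w - y = -4.
The rest check out directly.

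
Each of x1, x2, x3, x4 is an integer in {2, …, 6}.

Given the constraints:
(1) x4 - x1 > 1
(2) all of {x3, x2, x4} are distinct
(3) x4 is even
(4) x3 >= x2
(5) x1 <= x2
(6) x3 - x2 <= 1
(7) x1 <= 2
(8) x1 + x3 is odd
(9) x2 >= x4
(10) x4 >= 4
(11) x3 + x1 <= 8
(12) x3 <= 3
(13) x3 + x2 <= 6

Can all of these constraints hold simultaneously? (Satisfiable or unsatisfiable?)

From constraints 9 and 10: x2 ≥ x4 and x4 ≥ 4, so x2 ≥ 4. From constraints 4 and 12: x2 ≤ x3 and x3 ≤ 3, so x2 ≤ 3. But 3 < 4, so no value of x2 works.

Unsatisfiable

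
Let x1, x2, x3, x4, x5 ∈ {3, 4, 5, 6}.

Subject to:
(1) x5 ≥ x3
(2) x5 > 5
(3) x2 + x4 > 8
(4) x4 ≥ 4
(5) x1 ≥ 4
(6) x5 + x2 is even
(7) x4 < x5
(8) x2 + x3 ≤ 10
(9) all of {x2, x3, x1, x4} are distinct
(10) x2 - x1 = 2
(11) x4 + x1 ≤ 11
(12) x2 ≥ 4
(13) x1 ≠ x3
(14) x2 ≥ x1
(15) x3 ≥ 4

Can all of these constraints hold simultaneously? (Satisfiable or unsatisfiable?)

Unsatisfiable

Constraints 4, 5, 12, and 15 confine each of x2, x3, x1, x4 to the 3 values {4, …, 6} (the domain already gives each ≤ 6).
Constraint 9 requires all 4 of them to be distinct, but only 3 values are available — impossible by the pigeonhole principle.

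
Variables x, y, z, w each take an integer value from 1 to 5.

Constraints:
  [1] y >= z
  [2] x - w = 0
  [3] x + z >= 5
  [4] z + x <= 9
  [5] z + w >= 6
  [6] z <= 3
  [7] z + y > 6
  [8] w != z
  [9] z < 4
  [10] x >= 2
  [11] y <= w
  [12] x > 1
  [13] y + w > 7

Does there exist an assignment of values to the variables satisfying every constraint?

Take x = 5, y = 4, z = 3, w = 5. Then constraint 2: x - w = 0; constraint 3: x + z = 8, and every other listed constraint is also met.

Satisfiable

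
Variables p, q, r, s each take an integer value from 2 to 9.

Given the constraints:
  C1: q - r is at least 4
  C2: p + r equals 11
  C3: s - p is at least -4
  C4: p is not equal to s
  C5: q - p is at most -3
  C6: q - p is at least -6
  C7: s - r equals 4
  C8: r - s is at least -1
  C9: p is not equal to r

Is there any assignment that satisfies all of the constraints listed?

Unsatisfiable

Constraints 1, 3, 5, and 8 give r − s ≥ -1, s − p ≥ -4, p − q ≥ 3, q − r ≥ 4.
Adding all 4 inequalities: the left sides telescope to 0, and the right sides sum to (-1) + (-4) + 3 + 4 = 2. So 0 ≥ 2, which is false.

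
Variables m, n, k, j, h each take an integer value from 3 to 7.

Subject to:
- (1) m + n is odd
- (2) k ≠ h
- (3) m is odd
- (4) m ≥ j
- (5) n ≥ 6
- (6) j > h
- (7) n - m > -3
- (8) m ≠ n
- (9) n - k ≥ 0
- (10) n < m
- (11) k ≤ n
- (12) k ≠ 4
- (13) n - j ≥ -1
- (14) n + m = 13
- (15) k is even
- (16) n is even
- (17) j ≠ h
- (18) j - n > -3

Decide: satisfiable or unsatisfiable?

The assignment m = 7, n = 6, k = 6, j = 6, h = 3 works:
  constraint 7 holds since n - m = -1.
  constraint 9 holds since n - k = 0.
The rest check out directly.

Satisfiable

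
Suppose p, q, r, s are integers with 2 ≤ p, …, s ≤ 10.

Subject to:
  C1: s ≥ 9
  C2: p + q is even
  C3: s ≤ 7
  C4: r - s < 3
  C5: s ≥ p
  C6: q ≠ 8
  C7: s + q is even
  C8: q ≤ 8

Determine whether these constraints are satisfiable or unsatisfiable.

Unsatisfiable

From constraint 1: s ≥ 9. From constraint 3: s ≤ 7. But 7 < 9, so no value of s works.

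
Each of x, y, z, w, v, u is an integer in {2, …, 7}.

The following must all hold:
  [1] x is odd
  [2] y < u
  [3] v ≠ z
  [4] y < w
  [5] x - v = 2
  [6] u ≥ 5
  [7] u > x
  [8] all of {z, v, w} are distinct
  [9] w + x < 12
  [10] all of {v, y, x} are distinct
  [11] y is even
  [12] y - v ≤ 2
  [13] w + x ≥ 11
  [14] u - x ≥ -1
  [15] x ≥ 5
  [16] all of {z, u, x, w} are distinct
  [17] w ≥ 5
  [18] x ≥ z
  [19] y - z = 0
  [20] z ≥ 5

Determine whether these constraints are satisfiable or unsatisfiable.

Constraints 6, 15, 17, and 20 confine each of z, u, x, w to the 3 values {5, …, 7} (the domain already gives each ≤ 7).
Constraint 16 requires all 4 of them to be distinct, but only 3 values are available — impossible by the pigeonhole principle.

Unsatisfiable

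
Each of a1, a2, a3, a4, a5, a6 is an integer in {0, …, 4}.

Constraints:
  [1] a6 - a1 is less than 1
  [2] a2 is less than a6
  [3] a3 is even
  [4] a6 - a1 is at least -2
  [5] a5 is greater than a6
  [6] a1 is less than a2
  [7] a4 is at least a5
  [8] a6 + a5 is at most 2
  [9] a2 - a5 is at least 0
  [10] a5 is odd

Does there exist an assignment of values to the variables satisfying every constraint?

Constraints 2, 5, and 9 give a6 < a5, a5 ≤ a2, a2 < a6. Chaining: a6 < a5 ≤ a2 < a6, which forces a6 < a6 — impossible.

Unsatisfiable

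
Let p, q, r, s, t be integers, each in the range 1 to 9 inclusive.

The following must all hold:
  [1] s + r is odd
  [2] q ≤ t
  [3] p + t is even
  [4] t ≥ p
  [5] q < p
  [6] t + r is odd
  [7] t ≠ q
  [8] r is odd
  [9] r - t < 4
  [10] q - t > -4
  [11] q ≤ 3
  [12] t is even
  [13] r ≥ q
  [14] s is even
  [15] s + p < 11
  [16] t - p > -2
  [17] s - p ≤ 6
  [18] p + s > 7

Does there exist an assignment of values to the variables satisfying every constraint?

Take p = 2, q = 1, r = 5, s = 6, t = 2. Then constraint 9: r - t = 3; constraint 10: q - t = -1; constraint 15: s + p = 8, and every other listed constraint is also met.

Satisfiable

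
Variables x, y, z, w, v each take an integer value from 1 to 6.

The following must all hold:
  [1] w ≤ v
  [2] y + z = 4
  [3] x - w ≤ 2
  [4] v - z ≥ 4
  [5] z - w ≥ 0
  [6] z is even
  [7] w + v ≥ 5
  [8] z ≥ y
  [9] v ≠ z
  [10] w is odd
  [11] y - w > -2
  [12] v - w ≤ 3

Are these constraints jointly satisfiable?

Constraints 4, 5, and 12 give v − z ≥ 4, z − w ≥ 0, w − v ≥ -3.
Adding all 3 inequalities: the left sides telescope to 0, and the right sides sum to 4 + 0 + (-3) = 1. So 0 ≥ 1, which is false.

Unsatisfiable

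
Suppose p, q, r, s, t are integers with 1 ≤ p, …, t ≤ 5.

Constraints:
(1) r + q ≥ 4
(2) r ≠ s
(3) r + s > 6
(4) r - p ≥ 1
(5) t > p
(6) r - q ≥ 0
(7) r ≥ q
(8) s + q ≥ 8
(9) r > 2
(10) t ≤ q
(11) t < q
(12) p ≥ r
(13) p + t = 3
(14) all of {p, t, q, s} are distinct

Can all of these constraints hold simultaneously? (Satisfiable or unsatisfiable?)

Constraints 5, 6, 11, and 12 give q ≤ r, r ≤ p, p < t, t < q. Chaining: q ≤ r ≤ p < t < q, which forces q < q — impossible.

Unsatisfiable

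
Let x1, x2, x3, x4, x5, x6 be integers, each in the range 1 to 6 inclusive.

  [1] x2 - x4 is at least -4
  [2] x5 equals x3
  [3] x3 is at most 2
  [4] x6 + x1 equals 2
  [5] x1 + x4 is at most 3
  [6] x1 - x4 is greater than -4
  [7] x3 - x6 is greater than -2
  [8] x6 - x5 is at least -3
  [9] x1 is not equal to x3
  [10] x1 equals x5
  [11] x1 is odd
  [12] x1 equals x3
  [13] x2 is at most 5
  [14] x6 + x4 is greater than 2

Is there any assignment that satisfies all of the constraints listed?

From constraints 2 and 10, x1 = x5 = x3, so x1 = x3. But constraint 9 says x1 ≠ x3. Contradiction.

Unsatisfiable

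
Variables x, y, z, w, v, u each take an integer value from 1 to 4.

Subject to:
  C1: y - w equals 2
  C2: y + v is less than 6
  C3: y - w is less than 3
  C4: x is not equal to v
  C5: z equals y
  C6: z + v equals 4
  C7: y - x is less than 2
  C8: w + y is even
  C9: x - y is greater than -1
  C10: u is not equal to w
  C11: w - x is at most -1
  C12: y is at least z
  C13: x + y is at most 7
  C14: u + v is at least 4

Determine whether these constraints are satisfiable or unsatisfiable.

Try x = 3, y = 3, z = 3, w = 1, v = 1, u = 3.
Check constraint 1: y - w = 2; constraint 2: y + v = 4. The remaining constraints are straightforward to verify.

Satisfiable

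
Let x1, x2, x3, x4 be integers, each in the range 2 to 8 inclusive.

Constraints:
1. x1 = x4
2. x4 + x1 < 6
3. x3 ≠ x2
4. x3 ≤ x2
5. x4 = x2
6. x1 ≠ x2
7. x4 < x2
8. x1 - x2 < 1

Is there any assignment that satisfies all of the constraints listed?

Unsatisfiable

From constraints 1 and 5, x1 = x4 = x2, so x1 = x2. But constraint 6 says x1 ≠ x2. Contradiction.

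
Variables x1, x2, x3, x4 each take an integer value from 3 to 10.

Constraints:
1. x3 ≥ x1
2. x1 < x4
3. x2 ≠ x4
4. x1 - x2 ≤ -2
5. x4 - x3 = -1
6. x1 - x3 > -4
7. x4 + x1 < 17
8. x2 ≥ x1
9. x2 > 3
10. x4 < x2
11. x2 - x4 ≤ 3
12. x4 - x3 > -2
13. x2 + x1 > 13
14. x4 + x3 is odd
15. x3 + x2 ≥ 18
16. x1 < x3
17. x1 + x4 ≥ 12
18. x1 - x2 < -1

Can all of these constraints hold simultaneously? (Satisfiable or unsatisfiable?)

Try x1 = 6, x2 = 9, x3 = 9, x4 = 8.
Check constraint 4: x1 - x2 = -3; constraint 5: x4 - x3 = -1; constraint 6: x1 - x3 = -3. The remaining constraints are straightforward to verify.

Satisfiable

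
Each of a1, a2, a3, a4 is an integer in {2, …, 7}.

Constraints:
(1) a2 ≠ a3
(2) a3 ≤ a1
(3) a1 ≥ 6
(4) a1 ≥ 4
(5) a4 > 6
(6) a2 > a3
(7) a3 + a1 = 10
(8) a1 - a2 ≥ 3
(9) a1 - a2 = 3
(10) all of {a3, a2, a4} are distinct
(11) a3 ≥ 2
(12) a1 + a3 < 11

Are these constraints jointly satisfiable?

The assignment a1 = 7, a2 = 4, a3 = 3, a4 = 7 works:
  constraint 7 holds since a3 + a1 = 10.
  constraint 8 holds since a1 - a2 = 3.
The rest check out directly.

Satisfiable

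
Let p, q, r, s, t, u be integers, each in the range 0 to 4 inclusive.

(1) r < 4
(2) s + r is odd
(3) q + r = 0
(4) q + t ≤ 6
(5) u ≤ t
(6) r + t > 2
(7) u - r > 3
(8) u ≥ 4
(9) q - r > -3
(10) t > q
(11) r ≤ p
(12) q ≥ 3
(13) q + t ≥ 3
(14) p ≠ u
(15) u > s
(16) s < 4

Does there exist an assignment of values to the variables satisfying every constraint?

Unsatisfiable

From constraint 12: q ≥ 3. From constraints 5 and 8: t ≥ u ≥ 4. Hence q + t ≥ 7. But constraint 4 requires q + t ≤ 6, and 6 < 7. Contradiction.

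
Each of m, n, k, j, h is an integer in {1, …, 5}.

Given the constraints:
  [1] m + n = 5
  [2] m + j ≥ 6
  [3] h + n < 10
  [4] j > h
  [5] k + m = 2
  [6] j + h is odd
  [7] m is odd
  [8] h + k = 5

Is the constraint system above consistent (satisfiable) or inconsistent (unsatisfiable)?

Take m = 1, n = 4, k = 1, j = 5, h = 4. Then constraint 1: m + n = 5; constraint 2: m + j = 6; constraint 3: h + n = 8, and every other listed constraint is also met.

Satisfiable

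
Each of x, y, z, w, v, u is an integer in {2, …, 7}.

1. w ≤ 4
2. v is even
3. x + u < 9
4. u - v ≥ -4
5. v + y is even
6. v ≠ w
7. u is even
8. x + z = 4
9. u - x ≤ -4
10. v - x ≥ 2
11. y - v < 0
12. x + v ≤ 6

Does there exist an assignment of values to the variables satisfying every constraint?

Unsatisfiable

Constraints 4, 9, and 10 give x − u ≥ 4, u − v ≥ -4, v − x ≥ 2.
Adding all 3 inequalities: the left sides telescope to 0, and the right sides sum to 4 + (-4) + 2 = 2. So 0 ≥ 2, which is false.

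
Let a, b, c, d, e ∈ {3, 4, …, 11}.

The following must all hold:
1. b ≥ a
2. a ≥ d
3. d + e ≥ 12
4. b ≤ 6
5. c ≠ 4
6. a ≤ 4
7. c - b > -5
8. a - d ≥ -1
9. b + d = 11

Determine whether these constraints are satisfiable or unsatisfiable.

Unsatisfiable

From constraint 4: b ≤ 6. From constraints 2 and 6: d ≤ a ≤ 4. Hence b + d ≤ 10. But constraint 9 requires b + d = 11, and 11 > 10. Contradiction.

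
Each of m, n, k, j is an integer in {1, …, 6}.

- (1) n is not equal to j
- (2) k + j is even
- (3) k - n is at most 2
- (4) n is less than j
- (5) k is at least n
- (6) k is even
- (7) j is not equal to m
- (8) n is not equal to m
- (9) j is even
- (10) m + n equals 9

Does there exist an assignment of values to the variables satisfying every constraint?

One satisfying assignment is m = 6, n = 3, k = 4, j = 4.
For the less obvious constraints — constraint 2: k + j = 8 is even; constraint 3: k - n = 1; constraint 10: m + n = 9 — and the others hold by inspection.

Satisfiable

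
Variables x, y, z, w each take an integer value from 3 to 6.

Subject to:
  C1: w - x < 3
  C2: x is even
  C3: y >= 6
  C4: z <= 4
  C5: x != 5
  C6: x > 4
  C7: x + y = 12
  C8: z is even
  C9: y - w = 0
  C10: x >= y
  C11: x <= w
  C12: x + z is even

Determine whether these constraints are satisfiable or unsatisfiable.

Satisfiable

Try x = 6, y = 6, z = 4, w = 6.
Check constraint 1: w - x = 0; constraint 7: x + y = 12. The remaining constraints are straightforward to verify.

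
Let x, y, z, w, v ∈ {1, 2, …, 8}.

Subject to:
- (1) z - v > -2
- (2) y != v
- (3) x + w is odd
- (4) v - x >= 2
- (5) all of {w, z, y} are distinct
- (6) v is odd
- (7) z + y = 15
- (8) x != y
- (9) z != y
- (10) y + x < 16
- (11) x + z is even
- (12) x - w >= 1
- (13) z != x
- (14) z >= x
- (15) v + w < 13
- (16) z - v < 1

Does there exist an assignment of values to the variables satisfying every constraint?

Satisfiable

Take x = 5, y = 8, z = 7, w = 4, v = 7. Then constraint 1: z - v = 0; constraint 4: v - x = 2, and every other listed constraint is also met.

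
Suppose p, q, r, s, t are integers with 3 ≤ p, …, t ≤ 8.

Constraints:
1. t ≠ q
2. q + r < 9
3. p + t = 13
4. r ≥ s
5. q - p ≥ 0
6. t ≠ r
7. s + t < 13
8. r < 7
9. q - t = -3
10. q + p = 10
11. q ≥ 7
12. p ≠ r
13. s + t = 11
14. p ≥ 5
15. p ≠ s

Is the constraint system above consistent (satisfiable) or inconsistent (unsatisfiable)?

Unsatisfiable

From constraint 11: q ≥ 7. From constraint 14: p ≥ 5. Hence q + p ≥ 12. But constraint 10 requires q + p = 10, and 10 < 12. Contradiction.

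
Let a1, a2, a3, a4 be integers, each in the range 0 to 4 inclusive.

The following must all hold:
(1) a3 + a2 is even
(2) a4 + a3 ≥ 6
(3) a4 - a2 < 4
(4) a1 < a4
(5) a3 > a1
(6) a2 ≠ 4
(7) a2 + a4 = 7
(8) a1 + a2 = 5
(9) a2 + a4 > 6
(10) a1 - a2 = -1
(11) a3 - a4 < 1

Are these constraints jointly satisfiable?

Satisfiable

Setting (a1, a2, a3, a4) = (2, 3, 3, 4) satisfies everything: constraint 2: a4 + a3 = 7; constraint 3: a4 - a2 = 1; constraint 7: a2 + a4 = 7, and the others follow.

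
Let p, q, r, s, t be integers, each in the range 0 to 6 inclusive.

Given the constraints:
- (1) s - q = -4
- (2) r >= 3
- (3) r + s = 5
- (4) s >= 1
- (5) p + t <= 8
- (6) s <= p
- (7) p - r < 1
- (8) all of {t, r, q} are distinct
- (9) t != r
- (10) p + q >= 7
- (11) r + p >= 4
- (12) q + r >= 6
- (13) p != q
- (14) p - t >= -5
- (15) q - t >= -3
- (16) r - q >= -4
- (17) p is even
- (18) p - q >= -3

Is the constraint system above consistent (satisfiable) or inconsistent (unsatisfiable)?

Satisfiable

The assignment p = 2, q = 5, r = 4, s = 1, t = 6 works:
  constraint 1 holds since s - q = -4.
  constraint 3 holds since r + s = 5.
  constraint 5 holds since p + t = 8.
The rest check out directly.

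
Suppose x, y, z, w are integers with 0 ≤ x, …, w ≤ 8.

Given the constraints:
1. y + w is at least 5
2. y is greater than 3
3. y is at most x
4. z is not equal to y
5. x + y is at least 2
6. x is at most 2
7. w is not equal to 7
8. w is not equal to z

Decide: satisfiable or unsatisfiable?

Unsatisfiable

From constraint 2: y ≥ 4. From constraints 3 and 6: y ≤ x and x ≤ 2, so y ≤ 2. But 2 < 4, so no value of y works.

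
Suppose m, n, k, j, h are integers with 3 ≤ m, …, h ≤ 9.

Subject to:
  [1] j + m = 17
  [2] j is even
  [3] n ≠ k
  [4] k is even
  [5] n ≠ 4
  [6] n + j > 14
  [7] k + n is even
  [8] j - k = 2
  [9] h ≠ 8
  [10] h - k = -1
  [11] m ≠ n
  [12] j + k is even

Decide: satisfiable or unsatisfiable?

The assignment m = 9, n = 8, k = 6, j = 8, h = 5 works:
  constraint 1 holds since j + m = 17.
  constraint 6 holds since n + j = 16.
The rest check out directly.

Satisfiable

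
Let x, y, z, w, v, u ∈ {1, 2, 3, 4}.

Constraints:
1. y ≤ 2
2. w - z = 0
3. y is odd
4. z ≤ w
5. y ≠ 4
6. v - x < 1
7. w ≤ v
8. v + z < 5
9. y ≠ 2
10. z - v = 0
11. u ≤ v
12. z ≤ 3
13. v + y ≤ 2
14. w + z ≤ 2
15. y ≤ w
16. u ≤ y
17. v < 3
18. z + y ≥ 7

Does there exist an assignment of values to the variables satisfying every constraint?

From constraint 12: z ≤ 3. From constraint 1: y ≤ 2. Hence z + y ≤ 5. But constraint 18 requires z + y ≥ 7, and 7 > 5. Contradiction.

Unsatisfiable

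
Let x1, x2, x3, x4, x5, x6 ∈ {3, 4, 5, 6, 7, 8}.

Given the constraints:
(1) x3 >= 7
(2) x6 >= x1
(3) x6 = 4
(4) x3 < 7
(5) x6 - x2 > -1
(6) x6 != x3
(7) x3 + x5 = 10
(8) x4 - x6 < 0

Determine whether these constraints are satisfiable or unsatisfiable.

Unsatisfiable

From constraint 1: x3 ≥ 7. From constraint 4: x3 ≤ 6. But 6 < 7, so no value of x3 works.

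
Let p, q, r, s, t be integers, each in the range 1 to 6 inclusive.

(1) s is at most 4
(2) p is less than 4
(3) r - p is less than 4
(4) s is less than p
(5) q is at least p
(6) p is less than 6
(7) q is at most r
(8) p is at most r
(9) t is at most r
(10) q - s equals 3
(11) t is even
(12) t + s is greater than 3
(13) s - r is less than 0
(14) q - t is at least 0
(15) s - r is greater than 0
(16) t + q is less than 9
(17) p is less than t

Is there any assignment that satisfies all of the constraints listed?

Unsatisfiable

Constraints 4, 7, 14, 15, and 17 give s < p, p < t, t ≤ q, q ≤ r, r < s. Chaining: s < p < t ≤ q ≤ r < s, which forces s < s — impossible.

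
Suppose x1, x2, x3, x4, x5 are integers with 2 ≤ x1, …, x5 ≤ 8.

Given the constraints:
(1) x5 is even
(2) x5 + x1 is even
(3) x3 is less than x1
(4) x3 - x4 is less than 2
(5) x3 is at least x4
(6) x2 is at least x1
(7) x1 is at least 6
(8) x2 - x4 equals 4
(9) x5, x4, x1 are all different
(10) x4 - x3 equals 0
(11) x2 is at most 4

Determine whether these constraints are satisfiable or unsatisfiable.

Unsatisfiable

From constraint 7: x1 ≥ 6. From constraints 6 and 11: x1 ≤ x2 and x2 ≤ 4, so x1 ≤ 4. But 4 < 6, so no value of x1 works.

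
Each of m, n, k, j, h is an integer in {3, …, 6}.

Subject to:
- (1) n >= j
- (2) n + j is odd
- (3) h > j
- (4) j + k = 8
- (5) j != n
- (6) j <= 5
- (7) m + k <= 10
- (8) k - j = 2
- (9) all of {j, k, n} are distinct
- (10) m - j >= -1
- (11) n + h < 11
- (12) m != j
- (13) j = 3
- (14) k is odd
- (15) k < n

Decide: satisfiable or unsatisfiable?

Satisfiable

The assignment m = 5, n = 6, k = 5, j = 3, h = 4 works:
  constraint 4 holds since j + k = 8.
  constraint 7 holds since m + k = 10.
The rest check out directly.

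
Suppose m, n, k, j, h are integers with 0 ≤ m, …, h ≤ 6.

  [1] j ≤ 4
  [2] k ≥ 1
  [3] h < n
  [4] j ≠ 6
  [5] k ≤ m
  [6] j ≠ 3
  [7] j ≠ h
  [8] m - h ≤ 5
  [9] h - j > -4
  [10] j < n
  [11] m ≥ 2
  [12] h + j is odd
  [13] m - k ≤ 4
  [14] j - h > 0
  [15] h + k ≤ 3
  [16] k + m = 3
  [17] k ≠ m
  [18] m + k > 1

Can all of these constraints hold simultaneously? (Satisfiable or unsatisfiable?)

One satisfying assignment is m = 2, n = 2, k = 1, j = 1, h = 0.
For the less obvious constraints — constraint 8: m - h = 2; constraint 9: h - j = -1 — and the others hold by inspection.

Satisfiable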